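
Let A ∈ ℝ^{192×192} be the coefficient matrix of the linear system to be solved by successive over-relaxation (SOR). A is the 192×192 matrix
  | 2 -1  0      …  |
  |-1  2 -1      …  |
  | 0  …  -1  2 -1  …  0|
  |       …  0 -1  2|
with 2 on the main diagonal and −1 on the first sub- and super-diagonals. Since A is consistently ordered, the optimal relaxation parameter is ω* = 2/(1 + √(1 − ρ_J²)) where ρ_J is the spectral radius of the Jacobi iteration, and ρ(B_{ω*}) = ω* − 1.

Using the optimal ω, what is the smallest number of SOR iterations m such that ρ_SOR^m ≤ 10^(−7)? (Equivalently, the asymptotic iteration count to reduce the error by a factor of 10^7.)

ρ_J = max_k |cos(kπ/193)| = cos(π/193) = 0.9998675
√(1−ρ_J²) simplifies to sin(π/193) = 0.0162770.
Then 2/(1+√(1−ρ_J²)) = 2/(1+0.0162770); ω* = 2/1.0162770 = 1.9679674.
ρ(B_{ω*}) = ω*−1 = 0.9679674
ρ_SOR^m ≤ 10^(−7) ⇔ m ≥ 7·ln10/(−ln 0.9679674) = 16.1181/0.0325569 = 495.075; m = ⌈495.075⌉ = 496.

m = 496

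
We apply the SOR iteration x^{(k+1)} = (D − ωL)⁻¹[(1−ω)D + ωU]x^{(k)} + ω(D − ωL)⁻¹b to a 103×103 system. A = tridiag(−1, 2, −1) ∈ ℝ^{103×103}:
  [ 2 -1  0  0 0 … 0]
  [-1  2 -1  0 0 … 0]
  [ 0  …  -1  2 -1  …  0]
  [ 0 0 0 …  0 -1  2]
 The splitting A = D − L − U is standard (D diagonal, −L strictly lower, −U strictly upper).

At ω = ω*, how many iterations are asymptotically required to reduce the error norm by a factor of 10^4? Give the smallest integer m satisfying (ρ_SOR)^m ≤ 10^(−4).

m = 153

ρ_J = max_k |cos(kπ/104)| = cos(π/104) = 0.9995438
√(1−ρ_J²) simplifies to sin(π/104) = 0.0302030.
ω* = 2/(1+0.0302030) = 1.9413650
ρ_SOR = ω* − 1 ≈ 0.9413650.
For 4 digits: m = 4·ln10 / (−ln 0.9413650) = 9.21034/0.0604243 = 152.428; round up → m = 153.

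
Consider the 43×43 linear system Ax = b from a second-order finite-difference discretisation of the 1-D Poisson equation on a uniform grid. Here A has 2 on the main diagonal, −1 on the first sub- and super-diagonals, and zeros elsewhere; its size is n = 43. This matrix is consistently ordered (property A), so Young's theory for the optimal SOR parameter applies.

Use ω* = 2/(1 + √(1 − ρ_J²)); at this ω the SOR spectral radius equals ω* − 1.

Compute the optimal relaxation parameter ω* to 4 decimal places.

B_J for the 43×43 system has eigenvalues cos(kπ/44); ρ_J = cos(π/44) = 0.9975.
√(1 − cos²(π/44)) = sin(π/44) ≈ 0.07134.
Young: ω* = 2/(1+√(1−ρ_J²)) = 2/(1+0.07134) = 2/1.07134 = 1.8668.
ρ_SOR = ω* − 1 = 1.8668 − 1 = 0.8668.

ω* = 1.8668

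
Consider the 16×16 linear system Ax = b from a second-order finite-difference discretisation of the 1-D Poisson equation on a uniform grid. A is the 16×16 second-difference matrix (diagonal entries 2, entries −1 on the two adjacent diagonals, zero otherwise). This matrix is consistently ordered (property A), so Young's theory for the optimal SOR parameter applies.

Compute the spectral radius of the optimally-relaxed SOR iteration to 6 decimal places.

spectrum of D⁻¹(L+U) = {cos(kπ/17) : 1≤k≤16}; ρ_J = cos(π/17) = 0.982973.
root = sin(π/17) = 0.1837495  (since 1−cos² = sin²).
[ω*] 2 ÷ (1 + 0.1837495) = 2 ÷ 1.1837495 = 1.689547.
ρ(B_{ω*}) = ω*−1 = 0.689547

ρ_SOR = 0.689547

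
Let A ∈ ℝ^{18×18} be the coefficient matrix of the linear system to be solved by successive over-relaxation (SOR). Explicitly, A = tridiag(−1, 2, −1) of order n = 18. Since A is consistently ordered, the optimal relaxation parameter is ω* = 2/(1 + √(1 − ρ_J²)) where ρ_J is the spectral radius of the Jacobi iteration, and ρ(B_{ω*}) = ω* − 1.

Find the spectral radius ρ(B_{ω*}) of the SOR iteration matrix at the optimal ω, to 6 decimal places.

[ρ_J] n=18: ρ(B_J) = cos(π/(n+1)) = cos(π/19) = 0.986361.
√(1 − cos²(π/19)) = sin(π/19) ≈ 0.1645946.
ω* = 2/(1 + 0.1645946) = 2/1.1645946 = 1.717336.
ρ_SOR = ω* − 1 = 1.717336 − 1 = 0.717336.

ρ_SOR = 0.717336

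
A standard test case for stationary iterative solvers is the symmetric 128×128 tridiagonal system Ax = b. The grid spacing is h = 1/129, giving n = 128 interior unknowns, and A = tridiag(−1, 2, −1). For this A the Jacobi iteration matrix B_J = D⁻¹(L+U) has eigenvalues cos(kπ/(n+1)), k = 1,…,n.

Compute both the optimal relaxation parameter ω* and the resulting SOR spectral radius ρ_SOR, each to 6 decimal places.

With n=128, ρ(Jacobi) = cos(π/129) = 0.999703.
√(1−ρ_J²) = |sin(π/129)| = 0.0243510
ω* = 2 / (1 + 0.0243510) = 2 / 1.0243510 ≈ 1.952456.
Hence ρ(B_{ω*}) = 1.952456 − 1 = 0.952456.

ω* = 1.952456, ρ_SOR = 0.952456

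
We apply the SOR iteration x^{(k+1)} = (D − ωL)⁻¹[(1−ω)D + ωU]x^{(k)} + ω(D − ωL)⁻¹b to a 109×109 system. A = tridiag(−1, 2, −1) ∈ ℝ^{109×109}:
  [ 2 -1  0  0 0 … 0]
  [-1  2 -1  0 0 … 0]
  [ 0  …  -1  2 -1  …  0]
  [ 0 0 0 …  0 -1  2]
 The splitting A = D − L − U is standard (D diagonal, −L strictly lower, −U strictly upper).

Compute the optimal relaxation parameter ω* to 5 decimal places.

ρ_J = max_k |cos(kπ/110)| = cos(π/110) = 0.99959
√(1−ρ_J²) = |sin(π/110)| = 0.028556
Then 2/(1+√(1−ρ_J²)) = 2/(1+0.028556); ω* = 2/1.028556 = 1.94447.
ρ_SOR = ω* − 1 ≈ 0.94447.

ω* = 1.94447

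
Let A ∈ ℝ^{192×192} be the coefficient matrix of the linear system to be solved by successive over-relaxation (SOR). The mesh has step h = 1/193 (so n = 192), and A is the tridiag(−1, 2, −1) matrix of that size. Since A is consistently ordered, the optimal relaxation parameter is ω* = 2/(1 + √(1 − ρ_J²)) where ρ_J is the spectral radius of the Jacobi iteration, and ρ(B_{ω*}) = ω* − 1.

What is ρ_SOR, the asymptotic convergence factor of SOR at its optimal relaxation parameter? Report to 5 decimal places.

ρ_SOR = 0.96797

B_J for the 192×192 system has eigenvalues cos(kπ/193); ρ_J = cos(π/193) = 0.99987.
√(1 − cos²(π/193)) = sin(π/193) ≈ 0.016277.
ω* = 2 / (1 + 0.016277) = 2 / 1.016277 ≈ 1.96797.
ρ_SOR = ω* − 1 ≈ 0.96797.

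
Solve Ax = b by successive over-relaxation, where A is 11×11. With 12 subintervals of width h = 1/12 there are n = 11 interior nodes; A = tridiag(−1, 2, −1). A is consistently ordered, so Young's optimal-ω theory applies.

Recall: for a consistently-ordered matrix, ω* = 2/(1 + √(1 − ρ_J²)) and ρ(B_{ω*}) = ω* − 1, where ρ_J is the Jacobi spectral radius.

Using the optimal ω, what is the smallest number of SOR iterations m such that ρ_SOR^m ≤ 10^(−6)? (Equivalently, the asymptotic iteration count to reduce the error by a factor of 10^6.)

m = 27

ρ_J = max_k |cos(kπ/12)| = cos(π/12) = 0.9659258
√(1−ρ_J²) = |sin(π/12)| = 0.2588190
[ω*] 2 ÷ (1 + 0.2588190) = 2 ÷ 1.2588190 = 1.5887908.
and ρ(B_{ω*}) = 1.5887908 − 1 = 0.5887908.
m ≥ 6·ln10 / (−ln 0.5887908) = 26.083; smallest integer m = 27.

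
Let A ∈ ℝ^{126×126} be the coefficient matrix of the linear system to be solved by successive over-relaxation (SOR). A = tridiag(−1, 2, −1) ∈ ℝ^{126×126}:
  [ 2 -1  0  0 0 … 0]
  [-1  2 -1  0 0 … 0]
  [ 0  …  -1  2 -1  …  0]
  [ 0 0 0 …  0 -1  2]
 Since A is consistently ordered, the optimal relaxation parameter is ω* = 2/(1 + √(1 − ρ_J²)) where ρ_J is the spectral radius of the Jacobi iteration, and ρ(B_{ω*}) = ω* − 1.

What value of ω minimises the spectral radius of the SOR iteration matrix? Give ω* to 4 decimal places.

spectrum of D⁻¹(L+U) = {cos(kπ/127) : 1≤k≤126}; ρ_J = cos(π/127) = 0.9997.
√(1−ρ_J²) = |sin(π/127)| = 0.02473
[ω*] 2 ÷ (1 + 0.02473) = 2 ÷ 1.02473 = 1.9517.
ρ_SOR = ω* − 1 = 1.9517 − 1 = 0.9517.

ω* = 1.9517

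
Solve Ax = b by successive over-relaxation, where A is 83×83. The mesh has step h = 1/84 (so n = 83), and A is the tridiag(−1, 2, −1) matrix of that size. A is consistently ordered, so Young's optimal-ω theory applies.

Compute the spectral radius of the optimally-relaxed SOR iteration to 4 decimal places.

spectrum of D⁻¹(L+U) = {cos(kπ/84) : 1≤k≤83}; ρ_J = cos(π/84) = 0.9993.
√(1−ρ_J²) = |sin(π/84)| = 0.03739
ω* = 2 / (1 + 0.03739) = 2 / 1.03739 ≈ 1.9279.
At ω = 1.9279 every |λ(B_ω)| = ω−1, so ρ_SOR = 0.9279.

ρ_SOR = 0.9279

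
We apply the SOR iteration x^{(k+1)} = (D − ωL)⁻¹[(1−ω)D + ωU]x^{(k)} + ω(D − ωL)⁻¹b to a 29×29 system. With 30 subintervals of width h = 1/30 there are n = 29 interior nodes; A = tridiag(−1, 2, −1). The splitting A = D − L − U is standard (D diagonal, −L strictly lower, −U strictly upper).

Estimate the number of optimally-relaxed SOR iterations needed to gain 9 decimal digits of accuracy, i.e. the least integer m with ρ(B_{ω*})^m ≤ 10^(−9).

m = 99

ρ_J = max_k |cos(kπ/30)| = cos(π/30) = 0.9945219
√(1 − cos²(π/30)) = sin(π/30) ≈ 0.1045285.
[ω*] 2 ÷ (1 + 0.1045285) = 2 ÷ 1.1045285 = 1.8107274.
At ω = 1.8107274 every |λ(B_ω)| = ω−1, so ρ_SOR = 0.8107274.
Need (0.8107274)^m ≤ 10^(−9): m ≥ 9·ln10/|ln 0.8107274| = 20.7233/0.209823 = 98.766 ⇒ m = 99.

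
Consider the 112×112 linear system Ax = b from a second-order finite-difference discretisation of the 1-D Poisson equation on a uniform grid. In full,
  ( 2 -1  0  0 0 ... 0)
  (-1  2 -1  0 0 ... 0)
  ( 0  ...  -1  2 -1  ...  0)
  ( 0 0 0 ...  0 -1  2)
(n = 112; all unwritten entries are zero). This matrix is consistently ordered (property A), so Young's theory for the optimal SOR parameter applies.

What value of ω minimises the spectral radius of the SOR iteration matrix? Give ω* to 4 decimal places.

ω* = 1.9459

spectrum of D⁻¹(L+U) = {cos(kπ/113) : 1≤k≤112}; ρ_J = cos(π/113) = 0.9996.
root = sin(π/113) = 0.02780  (since 1−cos² = sin²).
ω* = 2/(1 + 0.02780) = 2/1.02780 = 1.9459.
ρ(B_{ω*}) = ω*−1 = 0.9459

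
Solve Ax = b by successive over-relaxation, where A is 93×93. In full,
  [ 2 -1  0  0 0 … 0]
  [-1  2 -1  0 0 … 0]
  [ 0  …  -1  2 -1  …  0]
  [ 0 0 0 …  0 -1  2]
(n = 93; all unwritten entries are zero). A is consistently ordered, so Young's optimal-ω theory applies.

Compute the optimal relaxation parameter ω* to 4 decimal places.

spectrum of D⁻¹(L+U) = {cos(kπ/94) : 1≤k≤93}; ρ_J = cos(π/94) = 0.9994.
√(1−ρ_J²) simplifies to sin(π/94) = 0.03341.
ω* = 2 / (1 + 0.03341) = 2 / 1.03341 ≈ 1.9353.
[ρ_SOR] ω* − 1 = 0.9353.

ω* = 1.9353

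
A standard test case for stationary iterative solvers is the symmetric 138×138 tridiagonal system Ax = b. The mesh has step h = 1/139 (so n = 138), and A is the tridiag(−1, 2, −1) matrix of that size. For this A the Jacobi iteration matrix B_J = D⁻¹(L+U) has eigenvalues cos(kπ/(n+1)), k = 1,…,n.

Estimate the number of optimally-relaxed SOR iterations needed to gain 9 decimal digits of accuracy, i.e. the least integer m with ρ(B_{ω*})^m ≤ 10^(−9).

m = 459

spectrum of D⁻¹(L+U) = {cos(kπ/139) : 1≤k≤138}; ρ_J = cos(π/139) = 0.9997446.
√(1−ρ_J²) = |sin(π/139)| = 0.0225995
ω* = 2 / (1 + 0.0225995) = 2 / 1.0225995 ≈ 1.9557999.
Hence ρ(B_{ω*}) = 1.9557999 − 1 = 0.9557999.
For 9 digits: m = 9·ln10 / (−ln 0.9557999) = 20.7233/0.0452067 = 458.412; round up → m = 459.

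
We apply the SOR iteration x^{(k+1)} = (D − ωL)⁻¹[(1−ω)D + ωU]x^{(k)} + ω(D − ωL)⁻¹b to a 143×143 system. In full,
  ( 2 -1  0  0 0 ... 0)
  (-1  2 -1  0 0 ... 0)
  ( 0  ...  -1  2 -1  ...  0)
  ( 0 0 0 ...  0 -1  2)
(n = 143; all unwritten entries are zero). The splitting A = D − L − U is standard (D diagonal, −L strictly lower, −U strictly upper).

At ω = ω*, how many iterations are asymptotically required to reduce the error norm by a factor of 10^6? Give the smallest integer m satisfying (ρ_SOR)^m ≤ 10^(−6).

m = 317

B_J for the 143×143 system has eigenvalues cos(kπ/144); ρ_J = cos(π/144) = 0.9997620.
√(1−ρ_J²) = |sin(π/144)| = 0.0218149
[ω*] 2 ÷ (1 + 0.0218149) = 2 ÷ 1.0218149 = 1.9573017.
ρ(B_{ω*}) = ω*−1 = 0.9573017
ρ_SOR^m ≤ 10^(−6) ⇔ m ≥ 6·ln10/(−ln 0.9573017) = 13.8155/0.0436367 = 316.603; m = ⌈316.603⌉ = 317.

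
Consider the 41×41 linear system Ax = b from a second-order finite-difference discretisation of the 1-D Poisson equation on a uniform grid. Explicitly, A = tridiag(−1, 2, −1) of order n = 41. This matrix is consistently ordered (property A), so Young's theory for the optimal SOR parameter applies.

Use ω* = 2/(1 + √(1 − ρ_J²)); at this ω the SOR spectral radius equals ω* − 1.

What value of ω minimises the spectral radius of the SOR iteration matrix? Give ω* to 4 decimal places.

ρ_J = max_k |cos(kπ/42)| = cos(π/42) = 0.9972
root = sin(π/42) = 0.07473  (since 1−cos² = sin²).
ω* = 2/(1 + 0.07473) = 2/1.07473 = 1.8609.
ρ_SOR = ω* − 1 ≈ 0.8609.

ω* = 1.8609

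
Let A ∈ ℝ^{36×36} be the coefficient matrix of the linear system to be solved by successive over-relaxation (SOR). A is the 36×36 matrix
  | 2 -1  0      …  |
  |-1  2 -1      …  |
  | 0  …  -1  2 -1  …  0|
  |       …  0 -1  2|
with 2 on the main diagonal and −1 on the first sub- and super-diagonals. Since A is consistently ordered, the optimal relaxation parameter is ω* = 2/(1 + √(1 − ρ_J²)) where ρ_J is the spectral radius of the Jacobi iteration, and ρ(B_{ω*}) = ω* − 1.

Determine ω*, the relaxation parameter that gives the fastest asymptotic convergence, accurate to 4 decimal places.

[ρ_J] n=36: ρ(B_J) = cos(π/(n+1)) = cos(π/37) = 0.9964.
√(1 − cos²(π/37)) = sin(π/37) ≈ 0.08481.
[ω*] 2 ÷ (1 + 0.08481) = 2 ÷ 1.08481 = 1.8436.
At ω = 1.8436 every |λ(B_ω)| = ω−1, so ρ_SOR = 0.8436.

ω* = 1.8436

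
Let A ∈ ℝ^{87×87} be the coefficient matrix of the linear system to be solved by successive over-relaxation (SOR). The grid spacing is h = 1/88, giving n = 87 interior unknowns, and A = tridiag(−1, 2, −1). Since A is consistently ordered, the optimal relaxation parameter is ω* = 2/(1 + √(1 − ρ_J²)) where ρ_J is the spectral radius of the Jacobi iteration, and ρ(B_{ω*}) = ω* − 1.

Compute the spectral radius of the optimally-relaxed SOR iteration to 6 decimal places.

ρ_SOR = 0.931075

[ρ_J] n=87: ρ(B_J) = cos(π/(n+1)) = cos(π/88) = 0.999363.
√(1 − cos²(π/88)) = sin(π/88) ≈ 0.0356923.
[ω*] 2 ÷ (1 + 0.0356923) = 2 ÷ 1.0356923 = 1.931075.
[ρ_SOR] ω* − 1 = 0.931075.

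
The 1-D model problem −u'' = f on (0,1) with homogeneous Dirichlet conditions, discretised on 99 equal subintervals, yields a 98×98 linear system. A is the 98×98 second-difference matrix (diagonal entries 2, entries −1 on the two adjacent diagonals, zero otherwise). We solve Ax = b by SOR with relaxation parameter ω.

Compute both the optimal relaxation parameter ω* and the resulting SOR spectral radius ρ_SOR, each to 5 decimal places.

With n=98, ρ(Jacobi) = cos(π/99) = 0.99950.
√(1−ρ_J²) = |sin(π/99)| = 0.031728
[ω*] 2 ÷ (1 + 0.031728) = 2 ÷ 1.031728 = 1.93850.
At ω = 1.93850 every |λ(B_ω)| = ω−1, so ρ_SOR = 0.93850.

ω* = 1.93850, ρ_SOR = 0.93850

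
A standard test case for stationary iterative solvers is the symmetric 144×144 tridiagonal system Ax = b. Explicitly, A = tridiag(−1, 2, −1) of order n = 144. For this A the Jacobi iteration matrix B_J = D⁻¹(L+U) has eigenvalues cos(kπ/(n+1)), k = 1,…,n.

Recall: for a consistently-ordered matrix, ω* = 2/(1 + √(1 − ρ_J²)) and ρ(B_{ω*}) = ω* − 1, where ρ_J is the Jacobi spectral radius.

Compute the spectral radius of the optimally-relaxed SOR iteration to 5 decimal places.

B_J for the 144×144 system has eigenvalues cos(kπ/145); ρ_J = cos(π/145) = 0.99977.
1 − cos²(π/145) = sin²(π/145) ⇒ √(1−ρ_J²) = sin(π/145) = 0.021664.
ω* = 2/(1 + 0.021664) = 2/1.021664 = 1.95759.
ρ(B_{ω*}) = ω*−1 = 0.95759

ρ_SOR = 0.95759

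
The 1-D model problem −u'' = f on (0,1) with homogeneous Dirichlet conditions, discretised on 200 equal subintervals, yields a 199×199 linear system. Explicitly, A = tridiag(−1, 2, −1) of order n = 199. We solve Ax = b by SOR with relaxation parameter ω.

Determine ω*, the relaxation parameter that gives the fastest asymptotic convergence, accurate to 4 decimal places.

ω* = 1.9691

½·tridiag(1,0,1) at n=199: λ_k = cos(kπ/200); max |λ| at k=1 ⇒ ρ_J = cos(π/200) ≈ 0.9999.
root = sin(π/200) = 0.01571  (since 1−cos² = sin²).
Young: ω* = 2/(1+√(1−ρ_J²)) = 2/(1+0.01571) = 2/1.01571 = 1.9691.
At ω = 1.9691 every |λ(B_ω)| = ω−1, so ρ_SOR = 0.9691.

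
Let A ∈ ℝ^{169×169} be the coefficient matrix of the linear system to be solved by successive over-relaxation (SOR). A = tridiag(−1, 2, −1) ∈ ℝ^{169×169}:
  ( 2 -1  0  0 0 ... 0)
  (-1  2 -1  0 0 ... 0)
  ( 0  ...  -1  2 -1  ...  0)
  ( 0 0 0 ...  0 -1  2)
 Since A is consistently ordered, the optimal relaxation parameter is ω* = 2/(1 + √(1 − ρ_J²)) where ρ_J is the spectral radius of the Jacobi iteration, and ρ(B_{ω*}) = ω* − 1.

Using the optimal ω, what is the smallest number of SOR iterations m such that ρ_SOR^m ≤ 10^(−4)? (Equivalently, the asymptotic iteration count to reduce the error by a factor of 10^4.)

ρ_J = max_k |cos(kπ/170)| = cos(π/170) = 0.9998293
√(1 − cos²(π/170)) = sin(π/170) ≈ 0.0184789.
ω* = 2/(1+0.0184789) = 1.9637127
Hence ρ(B_{ω*}) = 1.9637127 − 1 = 0.9637127.
For 4 digits: m = 4·ln10 / (−ln 0.9637127) = 9.21034/0.0369621 = 249.183; round up → m = 250.

m = 250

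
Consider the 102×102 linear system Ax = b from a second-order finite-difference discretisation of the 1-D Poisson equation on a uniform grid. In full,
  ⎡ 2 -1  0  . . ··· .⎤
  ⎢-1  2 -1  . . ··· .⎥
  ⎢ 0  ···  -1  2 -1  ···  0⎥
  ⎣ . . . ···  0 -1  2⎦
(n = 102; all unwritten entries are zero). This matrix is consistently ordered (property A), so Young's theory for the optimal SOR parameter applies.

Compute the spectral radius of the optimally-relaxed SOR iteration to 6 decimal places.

ρ_SOR = 0.940813

½·tridiag(1,0,1) at n=102: λ_k = cos(kπ/103); max |λ| at k=1 ⇒ ρ_J = cos(π/103) ≈ 0.999535.
√(1−ρ_J²) = |sin(π/103)| = 0.0304962
Then 2/(1+√(1−ρ_J²)) = 2/(1+0.0304962); ω* = 2/1.0304962 = 1.940813.
ρ_SOR = ω* − 1 = 1.940813 − 1 = 0.940813.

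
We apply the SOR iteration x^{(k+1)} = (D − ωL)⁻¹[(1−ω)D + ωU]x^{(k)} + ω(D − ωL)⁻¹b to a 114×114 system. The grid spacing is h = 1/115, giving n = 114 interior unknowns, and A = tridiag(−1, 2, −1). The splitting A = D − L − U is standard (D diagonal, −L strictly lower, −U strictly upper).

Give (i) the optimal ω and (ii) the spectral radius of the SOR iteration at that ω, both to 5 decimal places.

[ρ_J] n=114: ρ(B_J) = cos(π/(n+1)) = cos(π/115) = 0.99963.
root = sin(π/115) = 0.027315  (since 1−cos² = sin²).
ω* = 2/(1 + 0.027315) = 2/1.027315 = 1.94682.
At ω = 1.94682 every |λ(B_ω)| = ω−1, so ρ_SOR = 0.94682.

ω* = 1.94682, ρ_SOR = 0.94682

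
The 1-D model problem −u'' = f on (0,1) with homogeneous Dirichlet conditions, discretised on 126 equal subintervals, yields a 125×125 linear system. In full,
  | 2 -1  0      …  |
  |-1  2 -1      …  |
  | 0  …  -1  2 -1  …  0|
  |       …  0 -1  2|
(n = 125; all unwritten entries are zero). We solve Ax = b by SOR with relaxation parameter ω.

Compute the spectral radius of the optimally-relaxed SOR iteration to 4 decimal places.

n=125: λ(B_J) = 1 − λ(A)/2 = cos(kπ/126); k=1 gives ρ_J = 0.9997.
√(1 − cos²(π/126)) = sin(π/126) ≈ 0.02493.
[ω*] 2 ÷ (1 + 0.02493) = 2 ÷ 1.02493 = 1.9514.
and ρ(B_{ω*}) = 1.9514 − 1 = 0.9514.

ρ_SOR = 0.9514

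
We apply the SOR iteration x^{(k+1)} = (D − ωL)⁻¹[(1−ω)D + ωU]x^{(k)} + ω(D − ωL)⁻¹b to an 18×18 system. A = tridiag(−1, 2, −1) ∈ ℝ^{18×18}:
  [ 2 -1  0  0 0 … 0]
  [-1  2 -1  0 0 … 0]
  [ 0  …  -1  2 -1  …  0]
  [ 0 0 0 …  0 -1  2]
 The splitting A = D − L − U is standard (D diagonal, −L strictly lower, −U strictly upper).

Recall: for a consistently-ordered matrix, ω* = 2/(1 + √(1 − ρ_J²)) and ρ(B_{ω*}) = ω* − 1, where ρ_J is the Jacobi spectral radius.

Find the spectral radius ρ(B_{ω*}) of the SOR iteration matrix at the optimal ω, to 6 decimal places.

ρ_SOR = 0.717336

n=18: λ(B_J) = 1 − λ(A)/2 = cos(kπ/19); k=1 gives ρ_J = 0.986361.
√(1 − cos²(π/19)) = sin(π/19) ≈ 0.1645946.
ω* = 2/(1+0.1645946) = 1.717336
and ρ(B_{ω*}) = 1.717336 − 1 = 0.717336.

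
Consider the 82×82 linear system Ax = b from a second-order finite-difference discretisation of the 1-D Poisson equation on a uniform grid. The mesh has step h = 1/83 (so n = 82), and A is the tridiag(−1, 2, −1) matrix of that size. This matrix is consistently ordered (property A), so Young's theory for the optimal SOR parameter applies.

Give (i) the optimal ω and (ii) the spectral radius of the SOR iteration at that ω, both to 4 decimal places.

ω* = 1.9271, ρ_SOR = 0.9271

spectrum of D⁻¹(L+U) = {cos(kπ/83) : 1≤k≤82}; ρ_J = cos(π/83) = 0.9993.
√(1 − cos²(π/83)) = sin(π/83) ≈ 0.03784.
Then 2/(1+√(1−ρ_J²)) = 2/(1+0.03784); ω* = 2/1.03784 = 1.9271.
ρ(B_{ω*}) = ω*−1 = 0.9271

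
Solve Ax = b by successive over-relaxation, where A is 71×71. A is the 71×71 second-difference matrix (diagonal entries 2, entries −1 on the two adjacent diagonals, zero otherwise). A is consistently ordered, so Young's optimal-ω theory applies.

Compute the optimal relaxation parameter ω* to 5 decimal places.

With n=71, ρ(Jacobi) = cos(π/72) = 0.99905.
√(1−ρ_J²) simplifies to sin(π/72) = 0.043619.
So ω* = 2/1.043619 = 1.91641 (Young).
Hence ρ(B_{ω*}) = 1.91641 − 1 = 0.91641.

ω* = 1.91641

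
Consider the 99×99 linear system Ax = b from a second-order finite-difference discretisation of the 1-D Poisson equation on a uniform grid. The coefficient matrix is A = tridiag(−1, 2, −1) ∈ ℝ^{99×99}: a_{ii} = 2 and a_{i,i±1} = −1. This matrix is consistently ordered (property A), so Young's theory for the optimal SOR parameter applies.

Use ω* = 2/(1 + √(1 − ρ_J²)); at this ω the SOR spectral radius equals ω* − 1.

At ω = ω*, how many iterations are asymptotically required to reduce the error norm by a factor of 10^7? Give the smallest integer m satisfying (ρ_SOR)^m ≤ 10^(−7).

ρ_J = max_k |cos(kπ/100)| = cos(π/100) = 0.9995066
√(1−ρ_J²) simplifies to sin(π/100) = 0.0314108.
ω* = 2 / (1 + 0.0314108) = 2 / 1.0314108 ≈ 1.9390916.
ρ(B_{ω*}) = ω*−1 = 0.9390916
(0.9390916)^m ≤ 10^{−7}  ⇒  m·ln(0.9390916) ≤ −7·ln10  ⇒  m ≥ 256.485  ⇒  m = 257

m = 257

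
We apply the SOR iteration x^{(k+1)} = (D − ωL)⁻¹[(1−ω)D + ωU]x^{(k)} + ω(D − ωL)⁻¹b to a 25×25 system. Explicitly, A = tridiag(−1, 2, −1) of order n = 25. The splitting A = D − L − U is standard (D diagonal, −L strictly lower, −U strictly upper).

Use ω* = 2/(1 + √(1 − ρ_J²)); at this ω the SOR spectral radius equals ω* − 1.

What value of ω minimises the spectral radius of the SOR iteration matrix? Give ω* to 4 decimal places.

[ρ_J] n=25: ρ(B_J) = cos(π/(n+1)) = cos(π/26) = 0.9927.
1 − cos²(π/26) = sin²(π/26) ⇒ √(1−ρ_J²) = sin(π/26) = 0.12054.
[ω*] 2 ÷ (1 + 0.12054) = 2 ÷ 1.12054 = 1.7849.
[ρ_SOR] ω* − 1 = 0.7849.

ω* = 1.7849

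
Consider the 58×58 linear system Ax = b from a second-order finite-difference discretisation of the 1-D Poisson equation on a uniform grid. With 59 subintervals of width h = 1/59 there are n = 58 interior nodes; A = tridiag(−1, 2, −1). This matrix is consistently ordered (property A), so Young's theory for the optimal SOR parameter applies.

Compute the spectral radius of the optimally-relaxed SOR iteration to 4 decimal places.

ρ_SOR = 0.8989

With n=58, ρ(Jacobi) = cos(π/59) = 0.9986.
√(1−ρ_J²) simplifies to sin(π/59) = 0.05322.
Young: ω* = 2/(1+√(1−ρ_J²)) = 2/(1+0.05322) = 2/1.05322 = 1.8989.
At ω = 1.8989 every |λ(B_ω)| = ω−1, so ρ_SOR = 0.8989.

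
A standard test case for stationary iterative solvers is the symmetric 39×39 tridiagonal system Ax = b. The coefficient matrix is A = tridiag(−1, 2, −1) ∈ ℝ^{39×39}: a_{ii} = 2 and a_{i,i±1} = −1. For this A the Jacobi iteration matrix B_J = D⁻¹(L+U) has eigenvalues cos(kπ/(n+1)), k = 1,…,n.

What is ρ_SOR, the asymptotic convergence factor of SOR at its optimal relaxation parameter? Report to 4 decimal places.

½·tridiag(1,0,1) at n=39: λ_k = cos(kπ/40); max |λ| at k=1 ⇒ ρ_J = cos(π/40) ≈ 0.9969.
root = sin(π/40) = 0.07846  (since 1−cos² = sin²).
ω* = 2 / (1 + 0.07846) = 2 / 1.07846 ≈ 1.8545.
[ρ_SOR] ω* − 1 = 0.8545.

ρ_SOR = 0.8545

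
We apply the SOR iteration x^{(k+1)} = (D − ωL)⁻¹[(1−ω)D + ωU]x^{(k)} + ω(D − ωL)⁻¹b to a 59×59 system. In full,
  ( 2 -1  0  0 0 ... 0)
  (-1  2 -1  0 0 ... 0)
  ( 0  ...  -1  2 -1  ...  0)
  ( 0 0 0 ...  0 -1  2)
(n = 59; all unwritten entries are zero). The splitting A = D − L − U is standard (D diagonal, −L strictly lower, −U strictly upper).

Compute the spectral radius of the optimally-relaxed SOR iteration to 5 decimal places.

ρ_SOR = 0.90053

spectrum of D⁻¹(L+U) = {cos(kπ/60) : 1≤k≤59}; ρ_J = cos(π/60) = 0.99863.
root = sin(π/60) = 0.052336  (since 1−cos² = sin²).
ω* = 2/(1+0.052336) = 1.90053
At ω = 1.90053 every |λ(B_ω)| = ω−1, so ρ_SOR = 0.90053.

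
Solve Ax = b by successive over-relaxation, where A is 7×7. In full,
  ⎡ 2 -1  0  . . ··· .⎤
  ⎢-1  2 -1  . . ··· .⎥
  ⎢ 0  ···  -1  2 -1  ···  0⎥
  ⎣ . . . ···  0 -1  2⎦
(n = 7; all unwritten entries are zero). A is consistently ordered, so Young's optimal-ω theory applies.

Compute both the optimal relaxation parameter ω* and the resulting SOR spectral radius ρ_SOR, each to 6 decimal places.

ρ_J = max_k |cos(kπ/8)| = cos(π/8) = 0.923880
root = sin(π/8) = 0.3826834  (since 1−cos² = sin²).
Then 2/(1+√(1−ρ_J²)) = 2/(1+0.3826834); ω* = 2/1.3826834 = 1.446463.
ρ_SOR = ω* − 1 ≈ 0.446463.

ω* = 1.446463, ρ_SOR = 0.446463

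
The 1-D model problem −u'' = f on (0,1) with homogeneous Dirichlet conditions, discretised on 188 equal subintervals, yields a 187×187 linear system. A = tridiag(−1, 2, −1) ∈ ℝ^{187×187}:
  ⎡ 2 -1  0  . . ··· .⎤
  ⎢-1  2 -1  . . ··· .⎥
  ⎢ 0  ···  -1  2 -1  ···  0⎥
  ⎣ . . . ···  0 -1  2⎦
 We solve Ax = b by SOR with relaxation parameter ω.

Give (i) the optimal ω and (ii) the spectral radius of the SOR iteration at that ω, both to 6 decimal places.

½·tridiag(1,0,1) at n=187: λ_k = cos(kπ/188); max |λ| at k=1 ⇒ ρ_J = cos(π/188) ≈ 0.999860.
√(1−ρ_J²) = |sin(π/188)| = 0.0167098
ω* = 2/(1+0.0167098) = 1.967130
Hence ρ(B_{ω*}) = 1.967130 − 1 = 0.967130.

ω* = 1.967130, ρ_SOR = 0.967130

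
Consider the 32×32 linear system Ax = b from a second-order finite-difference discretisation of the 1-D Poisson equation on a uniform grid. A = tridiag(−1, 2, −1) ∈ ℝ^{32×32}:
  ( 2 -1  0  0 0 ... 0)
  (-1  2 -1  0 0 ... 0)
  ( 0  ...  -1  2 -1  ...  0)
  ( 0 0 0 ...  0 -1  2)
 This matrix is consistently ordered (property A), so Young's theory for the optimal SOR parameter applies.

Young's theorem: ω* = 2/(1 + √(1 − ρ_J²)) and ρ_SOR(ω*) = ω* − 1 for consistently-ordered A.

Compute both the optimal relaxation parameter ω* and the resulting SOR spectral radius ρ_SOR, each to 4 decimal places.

ω* = 1.8264, ρ_SOR = 0.8264

½·tridiag(1,0,1) at n=32: λ_k = cos(kπ/33); max |λ| at k=1 ⇒ ρ_J = cos(π/33) ≈ 0.9955.
root = sin(π/33) = 0.09506  (since 1−cos² = sin²).
So ω* = 2/1.09506 = 1.8264 (Young).
Hence ρ(B_{ω*}) = 1.8264 − 1 = 0.8264.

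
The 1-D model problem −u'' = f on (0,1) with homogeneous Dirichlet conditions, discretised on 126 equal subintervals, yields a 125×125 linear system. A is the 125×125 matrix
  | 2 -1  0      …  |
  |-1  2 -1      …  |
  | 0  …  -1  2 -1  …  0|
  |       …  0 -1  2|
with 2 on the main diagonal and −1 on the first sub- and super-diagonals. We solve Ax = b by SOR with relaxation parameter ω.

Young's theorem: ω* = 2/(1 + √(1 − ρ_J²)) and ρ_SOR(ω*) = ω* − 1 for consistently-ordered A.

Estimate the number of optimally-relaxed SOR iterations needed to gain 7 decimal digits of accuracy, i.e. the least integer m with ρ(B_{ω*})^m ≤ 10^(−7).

With n=125, ρ(Jacobi) = cos(π/126) = 0.9996892.
√(1−ρ_J²) = |sin(π/126)| = 0.0249307
ω* = 2 / (1 + 0.0249307) = 2 / 1.0249307 ≈ 1.9513514.
and ρ(B_{ω*}) = 1.9513514 − 1 = 0.9513514.
Need (0.9513514)^m ≤ 10^(−7): m ≥ 7·ln10/|ln 0.9513514| = 16.1181/0.0498718 = 323.191 ⇒ m = 324.

m = 324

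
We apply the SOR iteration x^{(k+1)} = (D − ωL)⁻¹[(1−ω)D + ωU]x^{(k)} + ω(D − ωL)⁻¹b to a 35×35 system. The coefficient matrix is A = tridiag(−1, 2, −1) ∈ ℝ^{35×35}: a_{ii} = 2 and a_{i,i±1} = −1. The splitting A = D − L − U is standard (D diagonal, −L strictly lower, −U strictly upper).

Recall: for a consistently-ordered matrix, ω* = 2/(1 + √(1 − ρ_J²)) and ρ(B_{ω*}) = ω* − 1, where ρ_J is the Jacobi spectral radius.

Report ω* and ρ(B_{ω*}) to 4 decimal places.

With n=35, ρ(Jacobi) = cos(π/36) = 0.9962.
1 − cos²(π/36) = sin²(π/36) ⇒ √(1−ρ_J²) = sin(π/36) = 0.08716.
[ω*] 2 ÷ (1 + 0.08716) = 2 ÷ 1.08716 = 1.8397.
and ρ(B_{ω*}) = 1.8397 − 1 = 0.8397.

ω* = 1.8397, ρ_SOR = 0.8397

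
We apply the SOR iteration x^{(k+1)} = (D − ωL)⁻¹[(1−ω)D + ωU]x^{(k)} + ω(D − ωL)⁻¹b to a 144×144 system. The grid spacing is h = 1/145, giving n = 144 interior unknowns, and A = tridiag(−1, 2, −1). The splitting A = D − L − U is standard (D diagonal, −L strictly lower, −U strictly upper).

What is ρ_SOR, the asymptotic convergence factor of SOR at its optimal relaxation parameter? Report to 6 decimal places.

ρ_SOR = 0.957590

½·tridiag(1,0,1) at n=144: λ_k = cos(kπ/145); max |λ| at k=1 ⇒ ρ_J = cos(π/145) ≈ 0.999765.
√(1−ρ_J²) = |sin(π/145)| = 0.0216645
Young: ω* = 2/(1+√(1−ρ_J²)) = 2/(1+0.0216645) = 2/1.0216645 = 1.957590.
At ω = 1.957590 every |λ(B_ω)| = ω−1, so ρ_SOR = 0.957590.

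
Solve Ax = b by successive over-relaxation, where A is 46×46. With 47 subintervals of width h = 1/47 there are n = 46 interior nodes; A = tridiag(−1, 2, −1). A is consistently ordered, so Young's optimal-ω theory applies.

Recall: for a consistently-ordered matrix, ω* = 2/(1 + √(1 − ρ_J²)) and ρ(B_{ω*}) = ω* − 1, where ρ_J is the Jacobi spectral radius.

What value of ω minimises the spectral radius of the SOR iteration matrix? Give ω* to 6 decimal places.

ω* = 1.874779

[ρ_J] n=46: ρ(B_J) = cos(π/(n+1)) = cos(π/47) = 0.997767.
√(1 − cos²(π/47)) = sin(π/47) ≈ 0.0667926.
ω* = 2/(1+0.0667926) = 1.874779
ρ_SOR = ω* − 1 ≈ 0.874779.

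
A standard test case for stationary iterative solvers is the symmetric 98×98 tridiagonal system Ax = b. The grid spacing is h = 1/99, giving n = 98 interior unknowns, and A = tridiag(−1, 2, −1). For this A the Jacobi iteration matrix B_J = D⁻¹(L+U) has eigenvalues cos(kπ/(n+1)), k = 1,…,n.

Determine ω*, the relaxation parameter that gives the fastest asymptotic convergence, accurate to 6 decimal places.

ρ_J = max_k |cos(kπ/99)| = cos(π/99) = 0.999497
√(1−ρ_J²) simplifies to sin(π/99) = 0.0317279.
ω* = 2 / (1 + 0.0317279) = 2 / 1.0317279 ≈ 1.938496.
ρ(B_{ω*}) = ω*−1 = 0.938496

ω* = 1.938496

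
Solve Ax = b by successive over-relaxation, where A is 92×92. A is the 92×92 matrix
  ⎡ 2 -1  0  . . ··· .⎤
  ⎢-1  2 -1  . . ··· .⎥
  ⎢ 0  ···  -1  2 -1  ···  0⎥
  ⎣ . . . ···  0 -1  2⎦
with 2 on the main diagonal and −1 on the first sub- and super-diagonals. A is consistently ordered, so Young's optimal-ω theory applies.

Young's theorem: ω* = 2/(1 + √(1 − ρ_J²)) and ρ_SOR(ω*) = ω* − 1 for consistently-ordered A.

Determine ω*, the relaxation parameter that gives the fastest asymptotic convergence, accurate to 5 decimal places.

ρ_J = max_k |cos(kπ/93)| = cos(π/93) = 0.99943
root = sin(π/93) = 0.033774  (since 1−cos² = sin²).
ω* = 2/(1+0.033774) = 1.93466
At ω = 1.93466 every |λ(B_ω)| = ω−1, so ρ_SOR = 0.93466.

ω* = 1.93466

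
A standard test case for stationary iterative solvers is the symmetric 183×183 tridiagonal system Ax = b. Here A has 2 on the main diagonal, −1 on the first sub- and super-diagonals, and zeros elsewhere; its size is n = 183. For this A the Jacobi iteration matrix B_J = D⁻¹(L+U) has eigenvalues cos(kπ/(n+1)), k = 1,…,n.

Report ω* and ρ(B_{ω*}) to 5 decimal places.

ω* = 1.96643, ρ_SOR = 0.96643

½·tridiag(1,0,1) at n=183: λ_k = cos(kπ/184); max |λ| at k=1 ⇒ ρ_J = cos(π/184) ≈ 0.99985.
√(1−ρ_J²) = |sin(π/184)| = 0.017073
So ω* = 2/1.017073 = 1.96643 (Young).
ρ_SOR = ω* − 1 = 1.96643 − 1 = 0.96643.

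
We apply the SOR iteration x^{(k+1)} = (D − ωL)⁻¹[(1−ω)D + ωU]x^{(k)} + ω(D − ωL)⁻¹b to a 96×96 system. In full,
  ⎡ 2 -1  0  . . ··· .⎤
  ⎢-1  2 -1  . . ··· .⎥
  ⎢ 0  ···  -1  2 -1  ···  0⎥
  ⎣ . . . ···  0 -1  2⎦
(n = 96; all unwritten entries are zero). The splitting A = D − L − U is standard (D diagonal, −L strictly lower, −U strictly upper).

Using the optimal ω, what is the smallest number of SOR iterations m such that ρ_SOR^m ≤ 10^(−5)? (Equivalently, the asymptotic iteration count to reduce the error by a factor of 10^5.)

B_J for the 96×96 system has eigenvalues cos(kπ/97); ρ_J = cos(π/97) = 0.9994756.
1 − cos²(π/97) = sin²(π/97) ⇒ √(1−ρ_J²) = sin(π/97) = 0.0323819.
Young: ω* = 2/(1+√(1−ρ_J²)) = 2/(1+0.0323819) = 2/1.0323819 = 1.9372676.
ρ(B_{ω*}) = ω*−1 = 0.9372676
For 5 digits: m = 5·ln10 / (−ln 0.9372676) = 11.5129/0.0647864 = 177.706; round up → m = 178.

m = 178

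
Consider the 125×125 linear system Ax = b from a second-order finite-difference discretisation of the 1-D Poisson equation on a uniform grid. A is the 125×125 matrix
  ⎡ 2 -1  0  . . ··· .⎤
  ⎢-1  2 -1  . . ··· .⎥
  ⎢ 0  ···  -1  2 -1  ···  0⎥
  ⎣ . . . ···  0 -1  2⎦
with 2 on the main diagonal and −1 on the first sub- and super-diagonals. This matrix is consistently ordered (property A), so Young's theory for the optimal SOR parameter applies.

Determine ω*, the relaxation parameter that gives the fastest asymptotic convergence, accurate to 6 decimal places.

[ρ_J] n=125: ρ(B_J) = cos(π/(n+1)) = cos(π/126) = 0.999689.
√(1−ρ_J²) = |sin(π/126)| = 0.0249307
[ω*] 2 ÷ (1 + 0.0249307) = 2 ÷ 1.0249307 = 1.951351.
Hence ρ(B_{ω*}) = 1.951351 − 1 = 0.951351.

ω* = 1.951351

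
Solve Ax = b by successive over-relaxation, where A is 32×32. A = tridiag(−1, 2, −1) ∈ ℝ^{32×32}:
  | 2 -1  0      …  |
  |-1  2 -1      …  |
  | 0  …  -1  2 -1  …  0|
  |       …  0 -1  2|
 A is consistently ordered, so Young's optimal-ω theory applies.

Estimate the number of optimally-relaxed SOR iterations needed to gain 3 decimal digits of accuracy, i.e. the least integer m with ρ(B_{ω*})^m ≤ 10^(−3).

½·tridiag(1,0,1) at n=32: λ_k = cos(kπ/33); max |λ| at k=1 ⇒ ρ_J = cos(π/33) ≈ 0.9954719.
√(1−ρ_J²) = |sin(π/33)| = 0.0950560
Then 2/(1+√(1−ρ_J²)) = 2/(1+0.0950560); ω* = 2/1.0950560 = 1.8263906.
ρ_SOR = ω* − 1 = 1.8263906 − 1 = 0.8263906.
m ≥ 3·ln10 / (−ln 0.8263906) = 36.225; smallest integer m = 37.

m = 37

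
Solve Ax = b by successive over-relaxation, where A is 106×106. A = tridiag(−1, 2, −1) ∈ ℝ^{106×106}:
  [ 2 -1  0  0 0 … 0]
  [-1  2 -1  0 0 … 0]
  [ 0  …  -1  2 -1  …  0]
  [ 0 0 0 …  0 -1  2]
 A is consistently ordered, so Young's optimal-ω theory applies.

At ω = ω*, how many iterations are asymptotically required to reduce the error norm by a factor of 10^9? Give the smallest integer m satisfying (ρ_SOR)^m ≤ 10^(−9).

m = 353

ρ_J = max_k |cos(kπ/107)| = cos(π/107) = 0.9995690
√(1−ρ_J²) simplifies to sin(π/107) = 0.0293565.
ω* = 2/(1 + 0.0293565) = 2/1.0293565 = 1.9429615.
and ρ(B_{ω*}) = 1.9429615 − 1 = 0.9429615.
ρ_SOR^m ≤ 10^(−9) ⇔ m ≥ 9·ln10/(−ln 0.9429615) = 20.7233/0.0587298 = 352.858; m = ⌈352.858⌉ = 353.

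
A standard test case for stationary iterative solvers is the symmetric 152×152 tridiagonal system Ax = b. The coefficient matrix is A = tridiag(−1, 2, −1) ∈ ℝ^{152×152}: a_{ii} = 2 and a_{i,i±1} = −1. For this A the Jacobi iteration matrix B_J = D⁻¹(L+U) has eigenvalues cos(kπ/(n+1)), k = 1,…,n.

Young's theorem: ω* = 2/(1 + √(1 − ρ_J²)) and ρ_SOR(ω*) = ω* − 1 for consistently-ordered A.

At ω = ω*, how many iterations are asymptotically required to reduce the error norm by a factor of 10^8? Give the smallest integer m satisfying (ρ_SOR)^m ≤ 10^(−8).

½·tridiag(1,0,1) at n=152: λ_k = cos(kπ/153); max |λ| at k=1 ⇒ ρ_J = cos(π/153) ≈ 0.9997892.
root = sin(π/153) = 0.0205318  (since 1−cos² = sin²).
Young: ω* = 2/(1+√(1−ρ_J²)) = 2/(1+0.0205318) = 2/1.0205318 = 1.9597625.
Hence ρ(B_{ω*}) = 1.9597625 − 1 = 0.9597625.
m ≥ 8·ln10 / (−ln 0.9597625) = 448.526; smallest integer m = 449.

m = 449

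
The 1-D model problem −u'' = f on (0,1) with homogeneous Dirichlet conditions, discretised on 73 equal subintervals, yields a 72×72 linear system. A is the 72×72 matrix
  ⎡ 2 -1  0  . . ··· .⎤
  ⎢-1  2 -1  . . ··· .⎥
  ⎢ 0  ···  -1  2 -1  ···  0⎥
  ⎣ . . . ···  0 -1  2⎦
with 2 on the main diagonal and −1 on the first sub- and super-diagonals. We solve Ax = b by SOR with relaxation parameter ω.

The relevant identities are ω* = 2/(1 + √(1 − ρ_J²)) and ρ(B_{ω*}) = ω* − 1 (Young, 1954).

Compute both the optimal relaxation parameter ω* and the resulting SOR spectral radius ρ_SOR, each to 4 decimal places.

ω* = 1.9175, ρ_SOR = 0.9175

ρ_J = max_k |cos(kπ/73)| = cos(π/73) = 0.9991
√(1−ρ_J²) = |sin(π/73)| = 0.04302
ω* = 2/(1+0.04302) = 1.9175
ρ(B_{ω*}) = ω*−1 = 0.9175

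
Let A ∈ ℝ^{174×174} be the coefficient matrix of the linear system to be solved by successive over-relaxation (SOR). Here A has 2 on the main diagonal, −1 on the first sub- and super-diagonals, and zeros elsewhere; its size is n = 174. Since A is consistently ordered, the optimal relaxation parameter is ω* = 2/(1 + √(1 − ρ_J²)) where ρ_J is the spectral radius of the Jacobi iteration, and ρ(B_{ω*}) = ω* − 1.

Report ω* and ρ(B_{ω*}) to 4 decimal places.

ρ_J = max_k |cos(kπ/175)| = cos(π/175) = 0.9998
√(1−ρ_J²) = |sin(π/175)| = 0.01795
ω* = 2/(1 + 0.01795) = 2/1.01795 = 1.9647.
At ω = 1.9647 every |λ(B_ω)| = ω−1, so ρ_SOR = 0.9647.

ω* = 1.9647, ρ_SOR = 0.9647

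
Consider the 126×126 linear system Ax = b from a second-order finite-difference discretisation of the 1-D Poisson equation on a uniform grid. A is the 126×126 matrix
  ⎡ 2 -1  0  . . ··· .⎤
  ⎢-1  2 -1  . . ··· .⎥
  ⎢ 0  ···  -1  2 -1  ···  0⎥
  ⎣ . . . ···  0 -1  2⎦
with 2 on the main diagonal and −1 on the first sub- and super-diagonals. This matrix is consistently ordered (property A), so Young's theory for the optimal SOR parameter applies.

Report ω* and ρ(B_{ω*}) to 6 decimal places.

ω* = 1.951725, ρ_SOR = 0.951725

spectrum of D⁻¹(L+U) = {cos(kπ/127) : 1≤k≤126}; ρ_J = cos(π/127) = 0.999694.
root = sin(π/127) = 0.0247344  (since 1−cos² = sin²).
ω* = 2/(1 + 0.0247344) = 2/1.0247344 = 1.951725.
ρ_SOR = ω* − 1 = 1.951725 − 1 = 0.951725.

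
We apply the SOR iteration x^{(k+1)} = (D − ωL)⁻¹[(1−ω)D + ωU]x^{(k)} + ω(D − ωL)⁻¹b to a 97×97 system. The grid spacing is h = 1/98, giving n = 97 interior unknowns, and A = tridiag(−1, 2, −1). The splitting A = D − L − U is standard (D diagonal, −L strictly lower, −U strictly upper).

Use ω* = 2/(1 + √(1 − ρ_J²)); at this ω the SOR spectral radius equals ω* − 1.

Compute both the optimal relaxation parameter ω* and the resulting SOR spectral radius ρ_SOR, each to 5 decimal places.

½·tridiag(1,0,1) at n=97: λ_k = cos(kπ/98); max |λ| at k=1 ⇒ ρ_J = cos(π/98) ≈ 0.99949.
√(1−ρ_J²) = |sin(π/98)| = 0.032052
Young: ω* = 2/(1+√(1−ρ_J²)) = 2/(1+0.032052) = 2/1.032052 = 1.93789.
and ρ(B_{ω*}) = 1.93789 − 1 = 0.93789.

ω* = 1.93789, ρ_SOR = 0.93789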